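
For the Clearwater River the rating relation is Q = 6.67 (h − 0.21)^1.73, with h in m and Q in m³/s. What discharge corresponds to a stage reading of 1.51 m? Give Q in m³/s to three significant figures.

Q = 6.67 × (1.51 − 0.21)^1.73 = 6.67 × 1.3^1.73 = 10.50 m³/s

10.5 m³/s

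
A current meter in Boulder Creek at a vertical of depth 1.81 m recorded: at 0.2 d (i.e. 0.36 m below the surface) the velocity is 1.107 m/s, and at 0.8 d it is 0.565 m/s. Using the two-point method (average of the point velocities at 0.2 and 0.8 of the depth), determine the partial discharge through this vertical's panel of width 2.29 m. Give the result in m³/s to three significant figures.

v̄ = (1.107 + 0.565) / 2 = 0.8360 m/s
q = v̄ × d × w = 0.8360 × 1.81 × 2.29 = 3.465 m³/s

3.47 m³/s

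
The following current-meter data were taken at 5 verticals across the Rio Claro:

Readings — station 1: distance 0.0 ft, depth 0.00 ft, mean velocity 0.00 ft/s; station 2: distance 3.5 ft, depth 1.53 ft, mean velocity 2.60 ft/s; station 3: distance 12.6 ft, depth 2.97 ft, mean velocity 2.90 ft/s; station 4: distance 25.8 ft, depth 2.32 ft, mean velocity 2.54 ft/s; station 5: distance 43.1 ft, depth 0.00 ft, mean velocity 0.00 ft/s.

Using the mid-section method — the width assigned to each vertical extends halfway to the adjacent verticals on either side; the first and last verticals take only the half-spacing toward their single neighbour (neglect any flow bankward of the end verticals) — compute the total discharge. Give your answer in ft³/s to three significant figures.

211 ft³/s

w_2 = (12.6 − 0.0)/2 = 6.3 ft; q_2 = 2.60 × 1.53 × 6.3 = 25.06 ft³/s
w_3 = (25.8 − 3.5)/2 = 11.15 ft; q_3 = 2.90 × 2.97 × 11.15 = 96.03 ft³/s
w_4 = (43.1 − 12.6)/2 = 15.25 ft; q_4 = 2.54 × 2.32 × 15.25 = 89.87 ft³/s
Stations 1, 5 contribute zero (depth or velocity is 0).
Q = Σ qᵢ = 211.0 ft³/s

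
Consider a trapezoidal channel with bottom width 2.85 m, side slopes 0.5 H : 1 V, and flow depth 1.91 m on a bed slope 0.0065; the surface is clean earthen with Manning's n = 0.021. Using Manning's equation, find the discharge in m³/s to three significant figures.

28.3 m³/s

A = (b + z·y)·y = (2.85 + 0.5×1.91)×1.91 = 7.268 m²
P = b + 2y√(1+z²) = 2.85 + 2×1.91×√(1+0.5²) = 7.121 m
R = A/P = 7.268/7.121 = 1.021 m
Q = (1/n)·A·R^(2/3)·S^(1/2) = (1/0.021) × 7.268 × 1.021^(2/3) × 0.0065^(1/2) = 28.28 m³/s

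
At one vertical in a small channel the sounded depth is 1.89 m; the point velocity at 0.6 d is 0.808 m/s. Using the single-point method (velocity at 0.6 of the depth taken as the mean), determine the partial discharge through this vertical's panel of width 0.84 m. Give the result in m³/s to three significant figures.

v̄ = v₀.₆ = 0.808 m/s
q = v̄ × d × w = 0.8080 × 1.89 × 0.84 = 1.283 m³/s

1.28 m³/s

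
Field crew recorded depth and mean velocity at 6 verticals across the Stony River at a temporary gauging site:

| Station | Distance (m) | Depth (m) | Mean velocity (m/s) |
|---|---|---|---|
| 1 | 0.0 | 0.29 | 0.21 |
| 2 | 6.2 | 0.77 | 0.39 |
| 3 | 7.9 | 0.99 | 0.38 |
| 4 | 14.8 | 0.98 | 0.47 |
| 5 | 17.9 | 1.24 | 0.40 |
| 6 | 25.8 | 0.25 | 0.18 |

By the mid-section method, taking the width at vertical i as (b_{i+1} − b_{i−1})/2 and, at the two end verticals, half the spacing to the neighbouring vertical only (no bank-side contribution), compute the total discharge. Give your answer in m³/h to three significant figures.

29500 m³/h

w_1 = (6.2 − 0.0)/2 = 3.1 m; q_1 = 0.21 × 0.29 × 3.1 = 0.1888 m³/s
w_2 = (7.9 − 0.0)/2 = 3.95 m; q_2 = 0.39 × 0.77 × 3.95 = 1.186 m³/s
w_3 = (14.8 − 6.2)/2 = 4.3 m; q_3 = 0.38 × 0.99 × 4.3 = 1.618 m³/s
w_4 = (17.9 − 7.9)/2 = 5 m; q_4 = 0.47 × 0.98 × 5 = 2.303 m³/s
w_5 = (25.8 − 14.8)/2 = 5.5 m; q_5 = 0.40 × 1.24 × 5.5 = 2.728 m³/s
w_6 = (25.8 − 17.9)/2 = 3.95 m; q_6 = 0.18 × 0.25 × 3.95 = 0.1778 m³/s
Q = Σ qᵢ = 8.201 m³/s
= 8.201 × 3600 = 29520 m³/h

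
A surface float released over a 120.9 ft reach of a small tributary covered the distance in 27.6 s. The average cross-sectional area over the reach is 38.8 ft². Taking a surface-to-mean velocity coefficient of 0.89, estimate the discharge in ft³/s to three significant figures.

151 ft³/s

v_surface = L / t̄ = 120.9 / 27.6 = 4.380 ft/s
v_mean = 0.89 × 4.380 = 3.899 ft/s
Q = A × v_mean = 38.8 × 3.899 = 151.3 ft³/s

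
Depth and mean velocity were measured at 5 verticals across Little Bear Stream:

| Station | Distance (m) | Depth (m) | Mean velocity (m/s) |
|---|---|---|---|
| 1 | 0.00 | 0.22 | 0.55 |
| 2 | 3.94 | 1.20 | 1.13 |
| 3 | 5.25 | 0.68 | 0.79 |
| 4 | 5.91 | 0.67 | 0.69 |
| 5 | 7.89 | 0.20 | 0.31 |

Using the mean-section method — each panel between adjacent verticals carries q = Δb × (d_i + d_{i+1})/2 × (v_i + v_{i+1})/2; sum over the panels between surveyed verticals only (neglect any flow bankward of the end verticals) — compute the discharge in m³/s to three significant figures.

4.29 m³/s

Panel 1-2: Δb = 3.94 m, d̄ = (0.22+1.20)/2 = 0.71, v̄ = (0.55+1.13)/2 = 0.84 → q = 3.94×0.71×0.84 = 2.350 m³/s
Panel 2-3: Δb = 1.31 m, d̄ = (1.20+0.68)/2 = 0.94, v̄ = (1.13+0.79)/2 = 0.96 → q = 1.31×0.94×0.96 = 1.182 m³/s
Panel 3-4: Δb = 0.66 m, d̄ = (0.68+0.67)/2 = 0.675, v̄ = (0.79+0.69)/2 = 0.74 → q = 0.66×0.675×0.74 = 0.3297 m³/s
Panel 4-5: Δb = 1.98 m, d̄ = (0.67+0.20)/2 = 0.435, v̄ = (0.69+0.31)/2 = 0.5 → q = 1.98×0.435×0.5 = 0.4307 m³/s
Q = Σ q = 4.292 m³/s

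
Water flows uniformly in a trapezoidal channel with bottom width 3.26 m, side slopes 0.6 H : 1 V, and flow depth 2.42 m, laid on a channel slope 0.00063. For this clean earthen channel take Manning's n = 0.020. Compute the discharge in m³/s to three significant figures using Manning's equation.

A = (b + z·y)·y = (3.26 + 0.6×2.42)×2.42 = 11.40 m²
P = b + 2y√(1+z²) = 3.26 + 2×2.42×√(1+0.6²) = 8.904 m
R = A/P = 11.40/8.904 = 1.281 m
Q = (1/n)·A·R^(2/3)·S^(1/2) = (1/0.020) × 11.40 × 1.281^(2/3) × 0.00063^(1/2) = 16.88 m³/s

16.9 m³/s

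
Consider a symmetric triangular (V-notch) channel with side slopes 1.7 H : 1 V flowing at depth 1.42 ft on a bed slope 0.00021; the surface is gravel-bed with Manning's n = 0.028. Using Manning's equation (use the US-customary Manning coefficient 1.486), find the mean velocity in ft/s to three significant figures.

0.554 ft/s

A = z·y² = 1.7×1.42² = 3.428 ft²
P = 2y√(1+z²) = 2×1.42×√(1+1.7²) = 5.601 ft
R = A/P = 3.428/5.601 = 0.6120 ft
Q = (1.486/n)·A·R^(2/3)·S^(1/2) = (1.486/0.028) × 3.428 × 0.6120^(2/3) × 0.00021^(1/2) = 1.900 ft³/s
V = Q/A = 1.900/3.428 = 0.5544 ft/s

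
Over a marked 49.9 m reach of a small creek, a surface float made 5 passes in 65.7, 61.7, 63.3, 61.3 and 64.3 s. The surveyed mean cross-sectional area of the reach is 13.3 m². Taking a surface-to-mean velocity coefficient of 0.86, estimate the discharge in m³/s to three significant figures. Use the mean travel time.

t̄ = (65.7 + 61.7 + 63.3 + 61.3 + 64.3) / 5 = 63.26 s
v_surface = L / t̄ = 49.9 / 63.26 = 0.7888 m/s
v_mean = 0.86 × 0.7888 = 0.6784 m/s
Q = A × v_mean = 13.3 × 0.6784 = 9.022 m³/s

9.02 m³/s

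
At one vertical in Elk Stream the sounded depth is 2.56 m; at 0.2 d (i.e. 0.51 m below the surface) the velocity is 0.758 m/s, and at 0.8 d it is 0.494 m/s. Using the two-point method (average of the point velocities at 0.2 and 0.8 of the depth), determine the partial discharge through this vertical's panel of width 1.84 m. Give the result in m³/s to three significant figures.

v̄ = (0.758 + 0.494) / 2 = 0.6260 m/s
q = v̄ × d × w = 0.6260 × 2.56 × 1.84 = 2.949 m³/s

2.95 m³/s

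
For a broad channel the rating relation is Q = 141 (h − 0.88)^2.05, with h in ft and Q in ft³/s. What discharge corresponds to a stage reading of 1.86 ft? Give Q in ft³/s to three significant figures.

135 ft³/s

Q = 141 × (1.86 − 0.88)^2.05 = 141 × 0.98^2.05 = 135.3 ft³/s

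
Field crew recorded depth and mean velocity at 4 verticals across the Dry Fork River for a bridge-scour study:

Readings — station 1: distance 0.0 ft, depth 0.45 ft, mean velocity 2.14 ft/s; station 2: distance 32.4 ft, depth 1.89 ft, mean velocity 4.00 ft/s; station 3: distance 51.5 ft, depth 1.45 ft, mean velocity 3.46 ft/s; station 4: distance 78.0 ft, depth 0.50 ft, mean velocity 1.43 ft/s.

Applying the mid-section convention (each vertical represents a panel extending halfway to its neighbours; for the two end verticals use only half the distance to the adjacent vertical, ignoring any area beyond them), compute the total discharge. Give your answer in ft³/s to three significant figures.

334 ft³/s

w_1 = (32.4 − 0.0)/2 = 16.2 ft; q_1 = 2.14 × 0.45 × 16.2 = 15.60 ft³/s
w_2 = (51.5 − 0.0)/2 = 25.75 ft; q_2 = 4.00 × 1.89 × 25.75 = 194.7 ft³/s
w_3 = (78.0 − 32.4)/2 = 22.8 ft; q_3 = 3.46 × 1.45 × 22.8 = 114.4 ft³/s
w_4 = (78.0 − 51.5)/2 = 13.25 ft; q_4 = 1.43 × 0.50 × 13.25 = 9.474 ft³/s
Q = Σ qᵢ = 334.1 ft³/s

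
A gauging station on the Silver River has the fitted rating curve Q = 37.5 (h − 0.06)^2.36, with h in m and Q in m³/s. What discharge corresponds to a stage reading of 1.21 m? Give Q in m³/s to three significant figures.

Q = 37.5 × (1.21 − 0.06)^2.36 = 37.5 × 1.15^2.36 = 52.15 m³/s

52.2 m³/s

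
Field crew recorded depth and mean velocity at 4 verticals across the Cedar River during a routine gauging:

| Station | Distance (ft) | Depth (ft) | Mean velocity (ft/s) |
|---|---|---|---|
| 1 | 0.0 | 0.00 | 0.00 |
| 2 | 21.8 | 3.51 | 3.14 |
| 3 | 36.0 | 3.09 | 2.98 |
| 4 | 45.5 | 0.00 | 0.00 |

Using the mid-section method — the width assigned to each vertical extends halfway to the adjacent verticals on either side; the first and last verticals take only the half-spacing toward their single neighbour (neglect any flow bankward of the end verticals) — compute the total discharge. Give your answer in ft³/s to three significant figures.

w_2 = (36.0 − 0.0)/2 = 18 ft; q_2 = 3.14 × 3.51 × 18 = 198.4 ft³/s
w_3 = (45.5 − 21.8)/2 = 11.85 ft; q_3 = 2.98 × 3.09 × 11.85 = 109.1 ft³/s
Stations 1, 4 contribute zero (depth or velocity is 0).
Q = Σ qᵢ = 307.5 ft³/s

308 ft³/s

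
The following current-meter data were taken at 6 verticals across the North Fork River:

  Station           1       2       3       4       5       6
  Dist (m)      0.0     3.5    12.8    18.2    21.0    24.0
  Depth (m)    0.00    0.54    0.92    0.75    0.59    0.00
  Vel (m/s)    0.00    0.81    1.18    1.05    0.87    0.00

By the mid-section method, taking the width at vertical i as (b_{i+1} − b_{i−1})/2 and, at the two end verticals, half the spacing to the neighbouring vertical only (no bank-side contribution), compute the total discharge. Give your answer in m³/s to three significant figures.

15.5 m³/s

w_2 = (12.8 − 0.0)/2 = 6.4 m; q_2 = 0.81 × 0.54 × 6.4 = 2.799 m³/s
w_3 = (18.2 − 3.5)/2 = 7.35 m; q_3 = 1.18 × 0.92 × 7.35 = 7.979 m³/s
w_4 = (21.0 − 12.8)/2 = 4.1 m; q_4 = 1.05 × 0.75 × 4.1 = 3.229 m³/s
w_5 = (24.0 − 18.2)/2 = 2.9 m; q_5 = 0.87 × 0.59 × 2.9 = 1.489 m³/s
Stations 1, 6 contribute zero (depth or velocity is 0).
Q = Σ qᵢ = 15.50 m³/s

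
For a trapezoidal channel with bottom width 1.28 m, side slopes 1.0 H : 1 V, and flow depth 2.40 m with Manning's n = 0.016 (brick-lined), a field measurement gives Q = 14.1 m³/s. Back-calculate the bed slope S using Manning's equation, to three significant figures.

A = (b + z·y)·y = (1.28 + 1.0×2.40)×2.40 = 8.832 m²
P = b + 2y√(1+z²) = 1.28 + 2×2.40×√(1+1.0²) = 8.068 m
R = A/P = 8.832/8.068 = 1.095 m
S = (Q·n / (1·A·R^(2/3)))² = (14.1×0.016 / (1×8.832×1.062))² = 0.0005783

0.000578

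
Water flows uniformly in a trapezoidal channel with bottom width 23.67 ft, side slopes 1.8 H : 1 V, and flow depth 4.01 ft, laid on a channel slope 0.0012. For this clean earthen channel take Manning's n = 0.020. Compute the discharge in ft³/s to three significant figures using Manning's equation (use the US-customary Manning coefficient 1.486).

675 ft³/s

A = (b + z·y)·y = (23.67 + 1.8×4.01)×4.01 = 123.9 ft²
P = b + 2y√(1+z²) = 23.67 + 2×4.01×√(1+1.8²) = 40.18 ft
R = A/P = 123.9/40.18 = 3.082 ft
Q = (1.486/n)·A·R^(2/3)·S^(1/2) = (1.486/0.020) × 123.9 × 3.082^(2/3) × 0.0012^(1/2) = 675.2 ft³/s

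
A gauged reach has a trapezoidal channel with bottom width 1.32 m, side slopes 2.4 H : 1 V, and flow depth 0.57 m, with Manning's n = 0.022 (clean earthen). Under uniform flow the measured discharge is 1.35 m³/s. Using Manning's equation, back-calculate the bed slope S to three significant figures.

0.00148

A = (b + z·y)·y = (1.32 + 2.4×0.57)×0.57 = 1.532 m²
P = b + 2y√(1+z²) = 1.32 + 2×0.57×√(1+2.4²) = 4.284 m
R = A/P = 1.532/4.284 = 0.3576 m
S = (Q·n / (1·A·R^(2/3)))² = (1.35×0.022 / (1×1.532×0.5039))² = 0.001480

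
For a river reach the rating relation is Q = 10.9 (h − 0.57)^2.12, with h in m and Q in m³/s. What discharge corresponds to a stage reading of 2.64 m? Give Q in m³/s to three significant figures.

51.0 m³/s

Q = 10.9 × (2.64 − 0.57)^2.12 = 10.9 × 2.07^2.12 = 50.97 m³/s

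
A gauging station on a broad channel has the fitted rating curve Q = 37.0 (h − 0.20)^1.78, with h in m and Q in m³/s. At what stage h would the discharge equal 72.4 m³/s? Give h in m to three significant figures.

h − h₀ = (Q/C)^(1/b) = (72.4/37.0)^(1/1.78) = 1.458 m
h = 0.20 + 1.458 = 1.658 m

1.66 m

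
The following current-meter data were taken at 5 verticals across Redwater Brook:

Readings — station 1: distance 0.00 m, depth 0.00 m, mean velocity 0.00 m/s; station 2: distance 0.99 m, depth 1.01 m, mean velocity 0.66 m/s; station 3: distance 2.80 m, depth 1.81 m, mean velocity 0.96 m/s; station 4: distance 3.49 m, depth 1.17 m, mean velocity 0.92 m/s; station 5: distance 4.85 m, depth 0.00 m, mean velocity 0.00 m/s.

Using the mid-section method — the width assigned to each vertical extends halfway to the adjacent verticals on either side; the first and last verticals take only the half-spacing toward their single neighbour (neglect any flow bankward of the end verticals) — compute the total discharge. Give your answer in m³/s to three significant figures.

4.21 m³/s

w_2 = (2.80 − 0.00)/2 = 1.4 m; q_2 = 0.66 × 1.01 × 1.4 = 0.9332 m³/s
w_3 = (3.49 − 0.99)/2 = 1.25 m; q_3 = 0.96 × 1.81 × 1.25 = 2.172 m³/s
w_4 = (4.85 − 2.80)/2 = 1.025 m; q_4 = 0.92 × 1.17 × 1.025 = 1.103 m³/s
Stations 1, 5 contribute zero (depth or velocity is 0).
Q = Σ qᵢ = 4.209 m³/s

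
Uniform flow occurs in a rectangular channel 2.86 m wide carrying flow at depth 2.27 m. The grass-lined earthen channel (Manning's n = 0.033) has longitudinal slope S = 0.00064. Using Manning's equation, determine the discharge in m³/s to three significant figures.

4.56 m³/s

A = b·y = 2.86 × 2.27 = 6.492 m²
P = b + 2y = 2.86 + 2×2.27 = 7.400 m
R = A/P = 6.492/7.400 = 0.8773 m
Q = (1/n)·A·R^(2/3)·S^(1/2) = (1/0.033) × 6.492 × 0.8773^(2/3) × 0.00064^(1/2) = 4.561 m³/s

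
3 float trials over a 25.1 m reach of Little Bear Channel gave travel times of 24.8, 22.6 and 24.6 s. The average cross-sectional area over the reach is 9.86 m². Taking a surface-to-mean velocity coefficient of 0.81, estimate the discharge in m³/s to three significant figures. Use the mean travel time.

8.35 m³/s

t̄ = (24.8 + 22.6 + 24.6) / 3 = 24 s
v_surface = L / t̄ = 25.1 / 24 = 1.046 m/s
v_mean = 0.81 × 1.046 = 0.8471 m/s
Q = A × v_mean = 9.86 × 0.8471 = 8.353 m³/s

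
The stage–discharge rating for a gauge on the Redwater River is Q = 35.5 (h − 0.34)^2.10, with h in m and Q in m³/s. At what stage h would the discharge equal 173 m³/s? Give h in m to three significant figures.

h − h₀ = (Q/C)^(1/b) = (173/35.5)^(1/2.10) = 2.126 m
h = 0.34 + 2.126 = 2.466 m

2.47 m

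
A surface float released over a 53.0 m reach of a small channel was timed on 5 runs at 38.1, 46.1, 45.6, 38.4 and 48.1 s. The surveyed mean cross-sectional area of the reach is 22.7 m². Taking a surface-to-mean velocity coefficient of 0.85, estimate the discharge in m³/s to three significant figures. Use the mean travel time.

t̄ = (38.1 + 46.1 + 45.6 + 38.4 + 48.1) / 5 = 43.26 s
v_surface = L / t̄ = 53.0 / 43.26 = 1.225 m/s
v_mean = 0.85 × 1.225 = 1.041 m/s
Q = A × v_mean = 22.7 × 1.041 = 23.64 m³/s

23.6 m³/s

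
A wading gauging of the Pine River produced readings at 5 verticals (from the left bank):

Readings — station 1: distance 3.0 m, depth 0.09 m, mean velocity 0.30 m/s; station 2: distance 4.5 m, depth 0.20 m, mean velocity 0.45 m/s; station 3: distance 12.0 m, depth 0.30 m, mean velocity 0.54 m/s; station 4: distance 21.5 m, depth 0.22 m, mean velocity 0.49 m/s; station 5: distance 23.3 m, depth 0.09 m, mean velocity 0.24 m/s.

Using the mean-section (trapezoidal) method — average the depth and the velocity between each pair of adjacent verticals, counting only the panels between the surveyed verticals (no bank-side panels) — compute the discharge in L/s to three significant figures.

Panel 1-2: Δb = 1.5 m, d̄ = (0.09+0.20)/2 = 0.145, v̄ = (0.30+0.45)/2 = 0.375 → q = 1.5×0.145×0.375 = 0.08156 m³/s
Panel 2-3: Δb = 7.5 m, d̄ = (0.20+0.30)/2 = 0.25, v̄ = (0.45+0.54)/2 = 0.495 → q = 7.5×0.25×0.495 = 0.9281 m³/s
Panel 3-4: Δb = 9.5 m, d̄ = (0.30+0.22)/2 = 0.26, v̄ = (0.54+0.49)/2 = 0.515 → q = 9.5×0.26×0.515 = 1.272 m³/s
Panel 4-5: Δb = 1.8 m, d̄ = (0.22+0.09)/2 = 0.155, v̄ = (0.49+0.24)/2 = 0.365 → q = 1.8×0.155×0.365 = 0.1018 m³/s
Q = Σ q = 2.384 m³/s
= 2.384 × 1000 = 2384 L/s

2380 L/s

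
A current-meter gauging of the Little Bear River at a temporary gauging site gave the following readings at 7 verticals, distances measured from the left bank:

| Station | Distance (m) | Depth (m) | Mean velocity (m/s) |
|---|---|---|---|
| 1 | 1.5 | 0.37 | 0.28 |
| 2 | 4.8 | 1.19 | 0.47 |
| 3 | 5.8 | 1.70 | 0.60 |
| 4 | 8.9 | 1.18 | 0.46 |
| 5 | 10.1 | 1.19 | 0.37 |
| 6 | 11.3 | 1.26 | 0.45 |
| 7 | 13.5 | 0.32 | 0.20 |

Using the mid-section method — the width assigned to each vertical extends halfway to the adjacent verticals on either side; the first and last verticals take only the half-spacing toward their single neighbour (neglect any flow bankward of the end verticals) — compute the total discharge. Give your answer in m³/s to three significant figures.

w_1 = (4.8 − 1.5)/2 = 1.65 m; q_1 = 0.28 × 0.37 × 1.65 = 0.1709 m³/s
w_2 = (5.8 − 1.5)/2 = 2.15 m; q_2 = 0.47 × 1.19 × 2.15 = 1.202 m³/s
w_3 = (8.9 − 4.8)/2 = 2.05 m; q_3 = 0.60 × 1.70 × 2.05 = 2.091 m³/s
w_4 = (10.1 − 5.8)/2 = 2.15 m; q_4 = 0.46 × 1.18 × 2.15 = 1.167 m³/s
w_5 = (11.3 − 8.9)/2 = 1.2 m; q_5 = 0.37 × 1.19 × 1.2 = 0.5284 m³/s
w_6 = (13.5 − 10.1)/2 = 1.7 m; q_6 = 0.45 × 1.26 × 1.7 = 0.9639 m³/s
w_7 = (13.5 − 11.3)/2 = 1.1 m; q_7 = 0.20 × 0.32 × 1.1 = 0.07040 m³/s
Q = Σ qᵢ = 6.194 m³/s

6.19 m³/s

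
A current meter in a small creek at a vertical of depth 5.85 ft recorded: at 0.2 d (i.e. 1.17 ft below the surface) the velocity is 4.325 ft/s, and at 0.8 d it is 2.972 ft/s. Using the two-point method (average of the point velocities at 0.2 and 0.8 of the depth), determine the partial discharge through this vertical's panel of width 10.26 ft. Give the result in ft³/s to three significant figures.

v̄ = (4.325 + 2.972) / 2 = 3.649 ft/s
q = v̄ × d × w = 3.649 × 5.85 × 10.26 = 219.0 ft³/s

219 ft³/s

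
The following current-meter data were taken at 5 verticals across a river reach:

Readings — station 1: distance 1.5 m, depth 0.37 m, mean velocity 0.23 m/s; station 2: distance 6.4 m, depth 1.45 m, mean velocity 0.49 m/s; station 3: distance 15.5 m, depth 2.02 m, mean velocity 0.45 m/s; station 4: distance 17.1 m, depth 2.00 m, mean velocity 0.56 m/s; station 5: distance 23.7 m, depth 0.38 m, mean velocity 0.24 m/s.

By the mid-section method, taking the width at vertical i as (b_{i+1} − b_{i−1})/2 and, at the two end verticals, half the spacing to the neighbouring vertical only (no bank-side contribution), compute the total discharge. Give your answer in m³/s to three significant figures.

w_1 = (6.4 − 1.5)/2 = 2.45 m; q_1 = 0.23 × 0.37 × 2.45 = 0.2085 m³/s
w_2 = (15.5 − 1.5)/2 = 7 m; q_2 = 0.49 × 1.45 × 7 = 4.974 m³/s
w_3 = (17.1 − 6.4)/2 = 5.35 m; q_3 = 0.45 × 2.02 × 5.35 = 4.863 m³/s
w_4 = (23.7 − 15.5)/2 = 4.1 m; q_4 = 0.56 × 2.00 × 4.1 = 4.592 m³/s
w_5 = (23.7 − 17.1)/2 = 3.3 m; q_5 = 0.24 × 0.38 × 3.3 = 0.3010 m³/s
Q = Σ qᵢ = 14.94 m³/s

14.9 m³/s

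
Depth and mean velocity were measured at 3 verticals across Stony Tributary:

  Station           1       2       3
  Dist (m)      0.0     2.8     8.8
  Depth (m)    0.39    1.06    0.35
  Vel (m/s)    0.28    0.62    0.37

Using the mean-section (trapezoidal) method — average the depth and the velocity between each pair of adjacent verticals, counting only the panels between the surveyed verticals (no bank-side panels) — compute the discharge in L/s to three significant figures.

Panel 1-2: Δb = 2.8 m, d̄ = (0.39+1.06)/2 = 0.725, v̄ = (0.28+0.62)/2 = 0.45 → q = 2.8×0.725×0.45 = 0.9135 m³/s
Panel 2-3: Δb = 6 m, d̄ = (1.06+0.35)/2 = 0.705, v̄ = (0.62+0.37)/2 = 0.495 → q = 6×0.705×0.495 = 2.094 m³/s
Q = Σ q = 3.007 m³/s
= 3.007 × 1000 = 3007 L/s

3010 L/s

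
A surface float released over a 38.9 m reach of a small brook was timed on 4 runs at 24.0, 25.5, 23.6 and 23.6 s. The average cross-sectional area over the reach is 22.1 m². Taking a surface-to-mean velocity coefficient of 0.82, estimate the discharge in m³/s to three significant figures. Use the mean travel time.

29.2 m³/s

t̄ = (24.0 + 25.5 + 23.6 + 23.6) / 4 = 24.175 s
v_surface = L / t̄ = 38.9 / 24.175 = 1.609 m/s
v_mean = 0.82 × 1.609 = 1.319 m/s
Q = A × v_mean = 22.1 × 1.319 = 29.16 m³/s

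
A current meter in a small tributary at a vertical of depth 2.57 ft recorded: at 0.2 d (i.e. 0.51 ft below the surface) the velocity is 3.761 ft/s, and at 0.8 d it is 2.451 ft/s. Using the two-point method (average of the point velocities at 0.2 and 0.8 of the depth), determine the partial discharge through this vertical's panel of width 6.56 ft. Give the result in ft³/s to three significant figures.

v̄ = (3.761 + 2.451) / 2 = 3.106 ft/s
q = v̄ × d × w = 3.106 × 2.57 × 6.56 = 52.36 ft³/s

52.4 ft³/s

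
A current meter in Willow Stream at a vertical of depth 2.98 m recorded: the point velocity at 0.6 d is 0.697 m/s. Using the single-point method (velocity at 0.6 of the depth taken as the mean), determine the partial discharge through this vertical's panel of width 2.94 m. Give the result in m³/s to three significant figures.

6.11 m³/s

v̄ = v₀.₆ = 0.697 m/s
q = v̄ × d × w = 0.6970 × 2.98 × 2.94 = 6.107 m³/s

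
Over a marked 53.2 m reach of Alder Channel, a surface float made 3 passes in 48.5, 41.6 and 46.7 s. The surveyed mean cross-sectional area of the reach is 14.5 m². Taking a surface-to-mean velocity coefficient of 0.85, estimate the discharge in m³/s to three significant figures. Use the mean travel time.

t̄ = (48.5 + 41.6 + 46.7) / 3 = 45.6 s
v_surface = L / t̄ = 53.2 / 45.6 = 1.167 m/s
v_mean = 0.85 × 1.167 = 0.9917 m/s
Q = A × v_mean = 14.5 × 0.9917 = 14.38 m³/s

14.4 m³/s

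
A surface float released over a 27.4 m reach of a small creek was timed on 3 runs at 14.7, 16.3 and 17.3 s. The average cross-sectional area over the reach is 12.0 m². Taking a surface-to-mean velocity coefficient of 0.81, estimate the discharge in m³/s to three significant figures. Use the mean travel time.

t̄ = (14.7 + 16.3 + 17.3) / 3 = 16.1 s
v_surface = L / t̄ = 27.4 / 16.1 = 1.702 m/s
v_mean = 0.81 × 1.702 = 1.379 m/s
Q = A × v_mean = 12.0 × 1.379 = 16.54 m³/s

16.5 m³/s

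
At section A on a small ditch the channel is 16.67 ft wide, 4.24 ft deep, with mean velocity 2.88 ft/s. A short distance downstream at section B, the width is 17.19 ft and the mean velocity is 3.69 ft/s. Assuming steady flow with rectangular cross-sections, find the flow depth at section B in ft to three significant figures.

Q = A₁V₁ = (16.67×4.24) × 2.88 = 203.6 ft³/s
d₂ = Q/(b₂ V₂) = 203.6/(17.19×3.69) = 3.209 ft

3.21 ft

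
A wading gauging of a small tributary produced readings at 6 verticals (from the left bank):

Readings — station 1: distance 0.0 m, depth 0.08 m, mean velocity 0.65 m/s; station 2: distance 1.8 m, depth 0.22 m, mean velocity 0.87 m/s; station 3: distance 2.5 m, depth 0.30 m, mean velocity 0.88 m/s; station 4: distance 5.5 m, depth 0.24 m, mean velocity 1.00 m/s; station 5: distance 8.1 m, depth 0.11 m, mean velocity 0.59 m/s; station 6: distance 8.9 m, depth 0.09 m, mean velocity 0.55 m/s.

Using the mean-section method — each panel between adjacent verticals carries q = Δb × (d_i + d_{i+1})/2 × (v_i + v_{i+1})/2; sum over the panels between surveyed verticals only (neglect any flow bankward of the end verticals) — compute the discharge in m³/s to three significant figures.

1.53 m³/s

Panel 1-2: Δb = 1.8 m, d̄ = (0.08+0.22)/2 = 0.15, v̄ = (0.65+0.87)/2 = 0.76 → q = 1.8×0.15×0.76 = 0.2052 m³/s
Panel 2-3: Δb = 0.7 m, d̄ = (0.22+0.30)/2 = 0.26, v̄ = (0.87+0.88)/2 = 0.875 → q = 0.7×0.26×0.875 = 0.1593 m³/s
Panel 3-4: Δb = 3 m, d̄ = (0.30+0.24)/2 = 0.27, v̄ = (0.88+1.00)/2 = 0.94 → q = 3×0.27×0.94 = 0.7614 m³/s
Panel 4-5: Δb = 2.6 m, d̄ = (0.24+0.11)/2 = 0.175, v̄ = (1.00+0.59)/2 = 0.795 → q = 2.6×0.175×0.795 = 0.3617 m³/s
Panel 5-6: Δb = 0.8 m, d̄ = (0.11+0.09)/2 = 0.1, v̄ = (0.59+0.55)/2 = 0.57 → q = 0.8×0.1×0.57 = 0.04560 m³/s
Q = Σ q = 1.533 m³/s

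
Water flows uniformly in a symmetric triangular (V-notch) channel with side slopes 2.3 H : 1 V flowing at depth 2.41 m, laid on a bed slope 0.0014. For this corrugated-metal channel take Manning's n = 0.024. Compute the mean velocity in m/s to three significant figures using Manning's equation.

A = z·y² = 2.3×2.41² = 13.36 m²
P = 2y√(1+z²) = 2×2.41×√(1+2.3²) = 12.09 m
R = A/P = 13.36/12.09 = 1.105 m
Q = (1/n)·A·R^(2/3)·S^(1/2) = (1/0.024) × 13.36 × 1.105^(2/3) × 0.0014^(1/2) = 22.26 m³/s
V = Q/A = 22.26/13.36 = 1.666 m/s

1.67 m/s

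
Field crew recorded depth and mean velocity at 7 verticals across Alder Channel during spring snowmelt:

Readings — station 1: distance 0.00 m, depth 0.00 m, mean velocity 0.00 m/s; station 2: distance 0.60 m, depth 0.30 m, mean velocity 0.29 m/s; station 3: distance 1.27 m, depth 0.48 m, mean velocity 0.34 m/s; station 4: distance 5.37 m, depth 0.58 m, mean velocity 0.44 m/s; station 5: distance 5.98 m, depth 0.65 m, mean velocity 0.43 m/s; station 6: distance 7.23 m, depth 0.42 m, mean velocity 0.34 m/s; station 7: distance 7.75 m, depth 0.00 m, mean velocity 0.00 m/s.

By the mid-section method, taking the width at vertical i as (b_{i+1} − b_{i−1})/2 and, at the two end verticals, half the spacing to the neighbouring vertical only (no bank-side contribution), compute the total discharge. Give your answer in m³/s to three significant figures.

1.43 m³/s

w_2 = (1.27 − 0.00)/2 = 0.635 m; q_2 = 0.29 × 0.30 × 0.635 = 0.05525 m³/s
w_3 = (5.37 − 0.60)/2 = 2.385 m; q_3 = 0.34 × 0.48 × 2.385 = 0.3892 m³/s
w_4 = (5.98 − 1.27)/2 = 2.355 m; q_4 = 0.44 × 0.58 × 2.355 = 0.6010 m³/s
w_5 = (7.23 − 5.37)/2 = 0.93 m; q_5 = 0.43 × 0.65 × 0.93 = 0.2599 m³/s
w_6 = (7.75 − 5.98)/2 = 0.885 m; q_6 = 0.34 × 0.42 × 0.885 = 0.1264 m³/s
Stations 1, 7 contribute zero (depth or velocity is 0).
Q = Σ qᵢ = 1.432 m³/s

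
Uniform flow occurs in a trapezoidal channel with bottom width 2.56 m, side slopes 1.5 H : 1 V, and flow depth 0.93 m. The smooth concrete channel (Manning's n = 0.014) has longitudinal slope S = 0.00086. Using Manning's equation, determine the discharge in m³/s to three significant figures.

5.61 m³/s

A = (b + z·y)·y = (2.56 + 1.5×0.93)×0.93 = 3.678 m²
P = b + 2y√(1+z²) = 2.56 + 2×0.93×√(1+1.5²) = 5.913 m
R = A/P = 3.678/5.913 = 0.6220 m
Q = (1/n)·A·R^(2/3)·S^(1/2) = (1/0.014) × 3.678 × 0.6220^(2/3) × 0.00086^(1/2) = 5.614 m³/s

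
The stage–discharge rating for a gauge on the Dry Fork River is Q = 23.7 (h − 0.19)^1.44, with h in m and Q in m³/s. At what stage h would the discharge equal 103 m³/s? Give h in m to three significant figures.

2.96 m

h − h₀ = (Q/C)^(1/b) = (103/23.7)^(1/1.44) = 2.774 m
h = 0.19 + 2.774 = 2.964 m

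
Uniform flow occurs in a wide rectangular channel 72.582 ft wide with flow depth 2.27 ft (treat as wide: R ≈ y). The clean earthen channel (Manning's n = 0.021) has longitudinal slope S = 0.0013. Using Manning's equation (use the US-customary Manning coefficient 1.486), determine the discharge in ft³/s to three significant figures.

A = b·y = 72.582 × 2.27 = 164.8 ft²
Wide channel: R ≈ y = 2.27 ft
Q = (1.486/n)·A·R^(2/3)·S^(1/2) = (1.486/0.021) × 164.8 × 2.270^(2/3) × 0.0013^(1/2) = 726.1 ft³/s

726 ft³/s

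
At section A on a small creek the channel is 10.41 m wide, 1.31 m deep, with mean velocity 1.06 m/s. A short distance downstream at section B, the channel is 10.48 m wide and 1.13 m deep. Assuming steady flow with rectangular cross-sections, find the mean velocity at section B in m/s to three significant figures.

1.22 m/s

Q = A₁V₁ = (10.41×1.31) × 1.06 = 14.46 m³/s
A₂ = 10.48 × 1.13 = 11.84 m²
V₂ = Q/A₂ = 14.46/11.84 = 1.221 m/s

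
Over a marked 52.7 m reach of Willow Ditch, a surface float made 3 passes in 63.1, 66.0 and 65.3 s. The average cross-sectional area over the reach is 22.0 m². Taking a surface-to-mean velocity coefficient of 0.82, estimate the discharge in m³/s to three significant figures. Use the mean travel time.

t̄ = (63.1 + 66.0 + 65.3) / 3 = 64.8 s
v_surface = L / t̄ = 52.7 / 64.8 = 0.8133 m/s
v_mean = 0.82 × 0.8133 = 0.6669 m/s
Q = A × v_mean = 22.0 × 0.6669 = 14.67 m³/s

14.7 m³/s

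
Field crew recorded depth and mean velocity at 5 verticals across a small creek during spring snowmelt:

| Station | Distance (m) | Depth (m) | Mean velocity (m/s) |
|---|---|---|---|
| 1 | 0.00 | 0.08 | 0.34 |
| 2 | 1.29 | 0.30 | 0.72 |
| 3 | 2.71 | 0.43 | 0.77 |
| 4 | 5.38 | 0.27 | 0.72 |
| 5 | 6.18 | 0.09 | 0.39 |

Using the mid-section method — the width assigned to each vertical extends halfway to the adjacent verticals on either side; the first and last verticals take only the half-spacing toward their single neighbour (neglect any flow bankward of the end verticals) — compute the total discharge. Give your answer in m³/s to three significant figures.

1.34 m³/s

w_1 = (1.29 − 0.00)/2 = 0.645 m; q_1 = 0.34 × 0.08 × 0.645 = 0.01754 m³/s
w_2 = (2.71 − 0.00)/2 = 1.355 m; q_2 = 0.72 × 0.30 × 1.355 = 0.2927 m³/s
w_3 = (5.38 − 1.29)/2 = 2.045 m; q_3 = 0.77 × 0.43 × 2.045 = 0.6771 m³/s
w_4 = (6.18 − 2.71)/2 = 1.735 m; q_4 = 0.72 × 0.27 × 1.735 = 0.3373 m³/s
w_5 = (6.18 − 5.38)/2 = 0.4 m; q_5 = 0.39 × 0.09 × 0.4 = 0.01404 m³/s
Q = Σ qᵢ = 1.339 m³/s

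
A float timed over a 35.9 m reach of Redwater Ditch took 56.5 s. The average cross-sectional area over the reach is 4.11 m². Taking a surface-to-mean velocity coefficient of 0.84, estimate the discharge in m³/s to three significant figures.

2.19 m³/s

v_surface = L / t̄ = 35.9 / 56.5 = 0.6354 m/s
v_mean = 0.84 × 0.6354 = 0.5337 m/s
Q = A × v_mean = 4.11 × 0.5337 = 2.194 m³/s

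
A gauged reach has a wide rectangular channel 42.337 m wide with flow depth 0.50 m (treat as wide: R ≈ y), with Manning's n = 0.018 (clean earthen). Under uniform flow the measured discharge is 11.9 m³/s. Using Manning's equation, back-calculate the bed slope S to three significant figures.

A = b·y = 42.337 × 0.50 = 21.17 m²
Wide channel: R ≈ y = 0.50 m
S = (Q·n / (1·A·R^(2/3)))² = (11.9×0.018 / (1×21.17×0.6300))² = 0.0002580

0.000258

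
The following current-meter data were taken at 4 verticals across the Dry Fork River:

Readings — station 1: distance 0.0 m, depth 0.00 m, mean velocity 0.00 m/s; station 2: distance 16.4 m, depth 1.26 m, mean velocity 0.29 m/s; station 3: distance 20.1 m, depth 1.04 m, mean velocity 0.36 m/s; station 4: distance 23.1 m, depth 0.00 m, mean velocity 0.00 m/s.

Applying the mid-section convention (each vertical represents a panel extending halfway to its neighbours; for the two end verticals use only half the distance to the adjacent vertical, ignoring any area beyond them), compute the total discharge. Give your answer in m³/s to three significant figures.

w_2 = (20.1 − 0.0)/2 = 10.05 m; q_2 = 0.29 × 1.26 × 10.05 = 3.672 m³/s
w_3 = (23.1 − 16.4)/2 = 3.35 m; q_3 = 0.36 × 1.04 × 3.35 = 1.254 m³/s
Stations 1, 4 contribute zero (depth or velocity is 0).
Q = Σ qᵢ = 4.927 m³/s

4.93 m³/s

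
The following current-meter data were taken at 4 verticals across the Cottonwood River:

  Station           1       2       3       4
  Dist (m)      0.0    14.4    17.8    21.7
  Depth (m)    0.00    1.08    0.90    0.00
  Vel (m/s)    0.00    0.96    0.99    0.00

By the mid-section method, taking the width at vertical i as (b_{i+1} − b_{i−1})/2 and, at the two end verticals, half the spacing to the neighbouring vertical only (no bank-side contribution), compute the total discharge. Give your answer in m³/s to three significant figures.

12.5 m³/s

w_2 = (17.8 − 0.0)/2 = 8.9 m; q_2 = 0.96 × 1.08 × 8.9 = 9.228 m³/s
w_3 = (21.7 − 14.4)/2 = 3.65 m; q_3 = 0.99 × 0.90 × 3.65 = 3.252 m³/s
Stations 1, 4 contribute zero (depth or velocity is 0).
Q = Σ qᵢ = 12.48 m³/s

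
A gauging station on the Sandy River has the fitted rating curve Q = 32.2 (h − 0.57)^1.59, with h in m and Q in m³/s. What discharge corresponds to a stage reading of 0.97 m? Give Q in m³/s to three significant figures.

Q = 32.2 × (0.97 − 0.57)^1.59 = 32.2 × 0.4^1.59 = 7.501 m³/s

7.50 m³/s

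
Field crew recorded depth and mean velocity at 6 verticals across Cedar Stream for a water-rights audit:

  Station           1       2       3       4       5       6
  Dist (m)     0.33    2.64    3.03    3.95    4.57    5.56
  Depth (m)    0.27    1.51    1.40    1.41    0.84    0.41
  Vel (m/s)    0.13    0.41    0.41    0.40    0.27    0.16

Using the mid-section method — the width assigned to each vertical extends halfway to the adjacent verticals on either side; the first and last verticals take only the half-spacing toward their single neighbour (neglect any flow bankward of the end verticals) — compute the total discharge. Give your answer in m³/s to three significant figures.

1.90 m³/s

w_1 = (2.64 − 0.33)/2 = 1.155 m; q_1 = 0.13 × 0.27 × 1.155 = 0.04054 m³/s
w_2 = (3.03 − 0.33)/2 = 1.35 m; q_2 = 0.41 × 1.51 × 1.35 = 0.8358 m³/s
w_3 = (3.95 − 2.64)/2 = 0.655 m; q_3 = 0.41 × 1.40 × 0.655 = 0.3760 m³/s
w_4 = (4.57 − 3.03)/2 = 0.77 m; q_4 = 0.40 × 1.41 × 0.77 = 0.4343 m³/s
w_5 = (5.56 − 3.95)/2 = 0.805 m; q_5 = 0.27 × 0.84 × 0.805 = 0.1826 m³/s
w_6 = (5.56 − 4.57)/2 = 0.495 m; q_6 = 0.16 × 0.41 × 0.495 = 0.03247 m³/s
Q = Σ qᵢ = 1.902 m³/s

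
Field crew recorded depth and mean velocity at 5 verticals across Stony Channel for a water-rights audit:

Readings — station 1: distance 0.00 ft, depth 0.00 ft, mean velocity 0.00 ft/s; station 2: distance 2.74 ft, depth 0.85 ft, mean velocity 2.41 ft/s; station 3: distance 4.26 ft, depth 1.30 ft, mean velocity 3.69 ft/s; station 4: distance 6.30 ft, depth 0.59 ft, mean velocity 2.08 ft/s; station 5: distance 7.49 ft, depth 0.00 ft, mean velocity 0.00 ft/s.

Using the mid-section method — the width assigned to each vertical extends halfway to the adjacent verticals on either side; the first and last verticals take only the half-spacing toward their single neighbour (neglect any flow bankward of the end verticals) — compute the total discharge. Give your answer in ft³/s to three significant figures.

w_2 = (4.26 − 0.00)/2 = 2.13 ft; q_2 = 2.41 × 0.85 × 2.13 = 4.363 ft³/s
w_3 = (6.30 − 2.74)/2 = 1.78 ft; q_3 = 3.69 × 1.30 × 1.78 = 8.539 ft³/s
w_4 = (7.49 − 4.26)/2 = 1.615 ft; q_4 = 2.08 × 0.59 × 1.615 = 1.982 ft³/s
Stations 1, 5 contribute zero (depth or velocity is 0).
Q = Σ qᵢ = 14.88 ft³/s

14.9 ft³/s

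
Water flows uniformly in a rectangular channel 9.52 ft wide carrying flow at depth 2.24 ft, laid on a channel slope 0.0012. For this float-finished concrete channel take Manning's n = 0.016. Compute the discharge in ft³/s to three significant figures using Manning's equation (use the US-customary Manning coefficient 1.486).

A = b·y = 9.52 × 2.24 = 21.32 ft²
P = b + 2y = 9.52 + 2×2.24 = 14.00 ft
R = A/P = 21.32/14.00 = 1.523 ft
Q = (1.486/n)·A·R^(2/3)·S^(1/2) = (1.486/0.016) × 21.32 × 1.523^(2/3) × 0.0012^(1/2) = 90.83 ft³/s

90.8 ft³/s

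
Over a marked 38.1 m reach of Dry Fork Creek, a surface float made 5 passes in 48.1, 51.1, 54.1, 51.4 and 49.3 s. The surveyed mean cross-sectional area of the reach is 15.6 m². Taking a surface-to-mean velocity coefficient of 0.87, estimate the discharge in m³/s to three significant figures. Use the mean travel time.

10.2 m³/s

t̄ = (48.1 + 51.1 + 54.1 + 51.4 + 49.3) / 5 = 50.8 s
v_surface = L / t̄ = 38.1 / 50.8 = 0.7500 m/s
v_mean = 0.87 × 0.7500 = 0.6525 m/s
Q = A × v_mean = 15.6 × 0.6525 = 10.18 m³/s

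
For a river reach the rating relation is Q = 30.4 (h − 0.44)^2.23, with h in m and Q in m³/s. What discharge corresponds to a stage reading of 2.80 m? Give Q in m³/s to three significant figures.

206 m³/s

Q = 30.4 × (2.80 − 0.44)^2.23 = 30.4 × 2.36^2.23 = 206.3 m³/s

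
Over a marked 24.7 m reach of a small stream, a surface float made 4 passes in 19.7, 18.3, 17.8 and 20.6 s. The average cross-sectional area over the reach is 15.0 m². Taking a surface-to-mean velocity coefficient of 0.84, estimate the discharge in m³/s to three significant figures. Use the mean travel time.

t̄ = (19.7 + 18.3 + 17.8 + 20.6) / 4 = 19.1 s
v_surface = L / t̄ = 24.7 / 19.1 = 1.293 m/s
v_mean = 0.84 × 1.293 = 1.086 m/s
Q = A × v_mean = 15.0 × 1.086 = 16.29 m³/s

16.3 m³/s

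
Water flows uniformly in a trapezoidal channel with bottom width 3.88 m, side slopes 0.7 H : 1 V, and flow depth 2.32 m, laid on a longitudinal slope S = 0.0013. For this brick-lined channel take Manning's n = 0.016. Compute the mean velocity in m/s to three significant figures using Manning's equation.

A = (b + z·y)·y = (3.88 + 0.7×2.32)×2.32 = 12.77 m²
P = b + 2y√(1+z²) = 3.88 + 2×2.32×√(1+0.7²) = 9.544 m
R = A/P = 12.77/9.544 = 1.338 m
Q = (1/n)·A·R^(2/3)·S^(1/2) = (1/0.016) × 12.77 × 1.338^(2/3) × 0.0013^(1/2) = 34.94 m³/s
V = Q/A = 34.94/12.77 = 2.736 m/s

2.74 m/s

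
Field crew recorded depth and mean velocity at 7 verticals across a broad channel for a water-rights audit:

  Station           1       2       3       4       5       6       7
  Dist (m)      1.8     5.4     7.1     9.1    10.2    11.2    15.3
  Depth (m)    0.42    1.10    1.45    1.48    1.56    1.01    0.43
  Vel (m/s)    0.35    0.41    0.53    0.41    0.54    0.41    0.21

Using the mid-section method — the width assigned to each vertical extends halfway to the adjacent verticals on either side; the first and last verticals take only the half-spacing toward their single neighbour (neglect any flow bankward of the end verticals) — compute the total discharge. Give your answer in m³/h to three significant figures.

w_1 = (5.4 − 1.8)/2 = 1.8 m; q_1 = 0.35 × 0.42 × 1.8 = 0.2646 m³/s
w_2 = (7.1 − 1.8)/2 = 2.65 m; q_2 = 0.41 × 1.10 × 2.65 = 1.195 m³/s
w_3 = (9.1 − 5.4)/2 = 1.85 m; q_3 = 0.53 × 1.45 × 1.85 = 1.422 m³/s
w_4 = (10.2 − 7.1)/2 = 1.55 m; q_4 = 0.41 × 1.48 × 1.55 = 0.9405 m³/s
w_5 = (11.2 − 9.1)/2 = 1.05 m; q_5 = 0.54 × 1.56 × 1.05 = 0.8845 m³/s
w_6 = (15.3 − 10.2)/2 = 2.55 m; q_6 = 0.41 × 1.01 × 2.55 = 1.056 m³/s
w_7 = (15.3 − 11.2)/2 = 2.05 m; q_7 = 0.21 × 0.43 × 2.05 = 0.1851 m³/s
Q = Σ qᵢ = 5.948 m³/s
= 5.948 × 3600 = 21410 m³/h

21400 m³/h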